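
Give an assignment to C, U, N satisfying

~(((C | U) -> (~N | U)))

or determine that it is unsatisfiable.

C: True; U: False; N: True

  ~(((C | U) -> (~N | U))) = True
    (C | U) -> (~N | U) = False
      C | U = True
      ~N | U = False
        ~N = False
The formula evaluates to True.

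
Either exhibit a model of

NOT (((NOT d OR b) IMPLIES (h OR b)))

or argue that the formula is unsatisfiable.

d=F, b=F, h=F

  NOT (((NOT d OR b) IMPLIES (h OR b))) = True
    (NOT d OR b) IMPLIES (h OR b) = False
      NOT d OR b = True
        NOT d = True
      h OR b = False
The formula evaluates to True.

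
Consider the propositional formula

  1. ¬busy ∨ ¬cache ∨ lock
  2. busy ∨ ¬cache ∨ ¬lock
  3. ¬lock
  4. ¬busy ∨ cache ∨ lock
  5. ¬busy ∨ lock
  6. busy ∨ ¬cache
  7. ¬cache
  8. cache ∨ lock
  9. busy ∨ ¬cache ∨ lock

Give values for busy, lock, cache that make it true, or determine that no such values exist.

Unsatisfiable

Case cache = True:
  Clause (¬cache) is falsified — contradiction.
Case cache = False:
  (¬lock) forces lock = False.
  Clause (cache ∨ lock) is falsified — contradiction.
Both cases fail, so the formula is unsatisfiable.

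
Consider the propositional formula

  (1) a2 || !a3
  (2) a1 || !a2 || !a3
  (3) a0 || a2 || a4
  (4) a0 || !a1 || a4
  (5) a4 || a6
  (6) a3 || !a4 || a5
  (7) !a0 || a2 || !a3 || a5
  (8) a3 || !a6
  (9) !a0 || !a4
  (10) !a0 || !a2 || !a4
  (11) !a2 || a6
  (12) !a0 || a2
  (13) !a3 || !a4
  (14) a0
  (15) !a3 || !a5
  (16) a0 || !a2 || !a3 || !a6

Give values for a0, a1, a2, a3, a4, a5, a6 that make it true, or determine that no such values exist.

a0 = True, a1 = True, a2 = True, a3 = True, a4 = False, a5 = False, a6 = True

Unit clause (a0) forces a0 = True.
In (!a0 || !a4) only !a4 is left, so a4 = False.
In (!a0 || a2) only a2 is left, so a2 = True.
In (a4 || a6) only a6 is left, so a6 = True.
In (a3 || !a6) only a3 is left, so a3 = True.
In (!a3 || !a5) only !a5 is left, so a5 = False.
In (a1 || !a2 || !a3) only a1 is left, so a1 = True.
All clauses satisfied.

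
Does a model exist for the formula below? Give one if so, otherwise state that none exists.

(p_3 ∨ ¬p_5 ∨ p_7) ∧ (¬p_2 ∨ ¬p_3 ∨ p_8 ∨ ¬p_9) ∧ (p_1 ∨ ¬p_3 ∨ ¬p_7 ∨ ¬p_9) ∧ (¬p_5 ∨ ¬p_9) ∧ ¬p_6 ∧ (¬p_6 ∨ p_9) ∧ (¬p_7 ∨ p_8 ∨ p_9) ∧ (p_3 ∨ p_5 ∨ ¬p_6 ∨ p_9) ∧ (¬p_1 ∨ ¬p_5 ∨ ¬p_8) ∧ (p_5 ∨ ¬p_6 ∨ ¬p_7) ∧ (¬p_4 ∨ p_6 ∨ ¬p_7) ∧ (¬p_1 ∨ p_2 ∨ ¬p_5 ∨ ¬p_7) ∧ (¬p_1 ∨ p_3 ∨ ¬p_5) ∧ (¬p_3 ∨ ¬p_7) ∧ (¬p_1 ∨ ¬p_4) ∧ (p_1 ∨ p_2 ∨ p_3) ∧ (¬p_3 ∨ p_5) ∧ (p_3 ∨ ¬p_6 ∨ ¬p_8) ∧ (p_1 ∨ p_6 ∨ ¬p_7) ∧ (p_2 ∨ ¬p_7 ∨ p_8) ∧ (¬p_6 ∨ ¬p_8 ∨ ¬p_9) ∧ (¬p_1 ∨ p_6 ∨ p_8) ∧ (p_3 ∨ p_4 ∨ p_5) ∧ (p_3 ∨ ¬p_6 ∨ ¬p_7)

p_1 = False, p_2 = True, p_3 = True, p_4 = True, p_5 = True, p_6 = False, p_7 = False, p_8 = True, p_9 = False

Unit clause (¬p_6) forces p_6 = False.
Try p_1 = True:
  (¬p_1 ∨ ¬p_4) forces p_4 = False.
  (¬p_1 ∨ p_6 ∨ p_8) forces p_8 = True.
  (¬p_1 ∨ ¬p_5 ∨ ¬p_8) forces p_5 = False.
  (¬p_3 ∨ p_5) forces p_3 = False.
  clause (p_3 ∨ p_4 ∨ p_5) is falsified — backtrack.
So p_1 = False.
  then (p_1 ∨ p_6 ∨ ¬p_7) forces p_7 = False.
Set p_2 = True.
Set p_3 = True.
  then (¬p_3 ∨ p_5) forces p_5 = True.
  then (¬p_5 ∨ ¬p_9) forces p_9 = False.
Set p_4 = True.
Set p_8 = True.
All clauses satisfied.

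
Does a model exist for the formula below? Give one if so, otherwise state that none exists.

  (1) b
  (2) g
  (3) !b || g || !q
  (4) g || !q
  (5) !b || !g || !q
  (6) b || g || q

g: True, b: True, q: False

Unit clause (b) forces b = True.
Unit clause (g) forces g = True.
In (!b || !g || !q) only !q is left, so q = False.
Check each clause:
  (b): b holds.
  (g): g holds.
  (!b || g || !q): g holds.
  (g || !q): g holds.
  (!b || !g || !q): !q holds.
  (b || g || q): b holds.
All clauses satisfied.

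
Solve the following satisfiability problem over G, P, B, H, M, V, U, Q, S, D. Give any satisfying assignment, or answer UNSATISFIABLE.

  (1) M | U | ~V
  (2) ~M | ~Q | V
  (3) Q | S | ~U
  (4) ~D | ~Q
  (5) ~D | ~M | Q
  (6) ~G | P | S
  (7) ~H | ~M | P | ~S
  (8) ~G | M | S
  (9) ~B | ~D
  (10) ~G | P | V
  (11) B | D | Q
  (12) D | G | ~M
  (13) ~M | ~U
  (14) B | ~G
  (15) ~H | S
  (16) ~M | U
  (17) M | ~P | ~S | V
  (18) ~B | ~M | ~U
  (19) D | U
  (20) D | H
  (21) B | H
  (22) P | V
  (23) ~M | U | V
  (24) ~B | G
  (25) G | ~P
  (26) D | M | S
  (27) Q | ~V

Set G = False.
  then (~B | G) forces B = False.
  then (G | ~P) forces P = False.
  then (B | H) forces H = True.
  then (P | V) forces V = True.
  then (Q | ~V) forces Q = True.
  then (~D | ~Q) forces D = False.
  then (D | G | ~M) forces M = False.
  then (~H | S) forces S = True.
  then (D | U) forces U = True.
All clauses satisfied.

G=F; P=F; B=F; H=T; M=F; V=T; U=T; Q=T; S=T; D=F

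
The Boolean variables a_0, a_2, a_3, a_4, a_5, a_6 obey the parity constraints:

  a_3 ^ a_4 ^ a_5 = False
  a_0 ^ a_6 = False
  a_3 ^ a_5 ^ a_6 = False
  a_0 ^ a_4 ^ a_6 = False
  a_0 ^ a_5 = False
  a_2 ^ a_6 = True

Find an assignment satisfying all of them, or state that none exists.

a_0 = False; a_2 = True; a_3 = False; a_4 = False; a_5 = False; a_6 = False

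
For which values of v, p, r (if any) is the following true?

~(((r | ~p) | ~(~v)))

v=F; p=T; r=F

  ~(((r | ~p) | ~(~v))) = True
    (r | ~p) | ~(~v) = False
      r | ~p = False
        ~p = False
      ~(~v) = False
        ~v = True
The formula evaluates to True.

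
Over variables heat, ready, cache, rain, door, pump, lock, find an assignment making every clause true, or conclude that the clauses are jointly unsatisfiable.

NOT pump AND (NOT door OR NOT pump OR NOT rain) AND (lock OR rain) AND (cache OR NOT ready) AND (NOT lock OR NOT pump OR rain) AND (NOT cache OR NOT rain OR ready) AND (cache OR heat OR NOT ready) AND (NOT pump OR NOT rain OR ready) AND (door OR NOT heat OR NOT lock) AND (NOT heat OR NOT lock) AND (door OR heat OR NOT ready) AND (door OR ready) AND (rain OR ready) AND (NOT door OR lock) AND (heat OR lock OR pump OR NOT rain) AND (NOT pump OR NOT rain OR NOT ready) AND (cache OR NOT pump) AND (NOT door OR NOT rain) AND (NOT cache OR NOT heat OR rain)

Unit clause (NOT pump) forces pump = False.
Set heat = False.
Set ready = True.
  then (cache OR NOT ready) forces cache = True.
  then (door OR heat OR NOT ready) forces door = True.
  then (NOT door OR lock) forces lock = True.
  then (NOT door OR NOT rain) forces rain = False.
All clauses satisfied.

heat=F; ready=T; cache=T; rain=F; door=T; pump=F; lock=T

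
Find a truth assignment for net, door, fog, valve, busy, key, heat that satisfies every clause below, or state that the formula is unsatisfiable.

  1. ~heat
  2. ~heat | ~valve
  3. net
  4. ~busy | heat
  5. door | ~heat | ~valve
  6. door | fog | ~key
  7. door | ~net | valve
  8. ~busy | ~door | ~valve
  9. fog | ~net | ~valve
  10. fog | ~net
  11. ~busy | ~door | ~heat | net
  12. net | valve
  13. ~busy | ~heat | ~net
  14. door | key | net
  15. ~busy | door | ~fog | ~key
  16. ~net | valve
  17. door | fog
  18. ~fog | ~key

net = True; door = False; fog = True; valve = True; busy = False; key = False; heat = False

Unit clause (~heat) forces heat = False.
Unit clause (net) forces net = True.
In (~busy | heat) only ~busy is left, so busy = False.
In (fog | ~net) only fog is left, so fog = True.
In (~net | valve) only valve is left, so valve = True.
In (~fog | ~key) only ~key is left, so key = False.
Set door = False.
All clauses satisfied.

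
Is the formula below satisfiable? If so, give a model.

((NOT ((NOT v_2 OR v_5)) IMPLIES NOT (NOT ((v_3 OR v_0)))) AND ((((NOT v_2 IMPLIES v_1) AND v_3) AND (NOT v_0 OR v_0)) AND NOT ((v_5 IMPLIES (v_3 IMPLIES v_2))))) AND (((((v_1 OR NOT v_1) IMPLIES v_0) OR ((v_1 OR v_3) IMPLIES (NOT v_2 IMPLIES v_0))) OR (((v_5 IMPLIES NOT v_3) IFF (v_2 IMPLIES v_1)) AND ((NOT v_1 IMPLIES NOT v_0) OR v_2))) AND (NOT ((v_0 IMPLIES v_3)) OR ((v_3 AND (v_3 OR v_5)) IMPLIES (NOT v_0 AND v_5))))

The formula is unsatisfiable.

Case v_3 = True: the formula simplifies to (((NOT v_2 IMPLIES v_1) AND (NOT v_0 OR v_0)) AND NOT ((v_5 IMPLIES v_2))) AND (((((v_1 OR NOT v_1) IMPLIES v_0) OR (NOT v_2 IMPLIES v_0)) OR ((NOT v_5 IFF (v_2 IMPLIES v_1)) AND ((NOT v_1 IMPLIES NOT v_0) OR v_2))) AND (NOT v_0 AND v_5)).
  v_0 = True: the conjunct NOT v_0 is False.
  v_0 = False: simplifies to ((NOT v_2 IMPLIES v_1) AND NOT ((v_5 IMPLIES v_2))) AND (((NOT ((v_1 OR NOT v_1)) OR v_2) OR (NOT v_5 IFF (v_2 IMPLIES v_1))) AND v_5).
    v_2 = True: the conjunct NOT ((v_5 IMPLIES v_2)) becomes NOT ((v_5 IMPLIES True)) = False.
    v_2 = False: simplifies to (v_1 AND NOT (NOT v_5)) AND ((NOT ((v_1 OR NOT v_1)) OR NOT v_5) AND v_5).
      v_5 = True: simplifies to v_1 AND NOT ((v_1 OR NOT v_1)).
        v_1 = True: the conjunct NOT ((v_1 OR NOT v_1)) becomes NOT ((True OR False)) = False.
        v_1 = False: the conjunct v_1 is False.
      v_5 = False: the conjunct NOT (NOT v_5) becomes NOT (NOT False) = False.
Case v_3 = False: the conjunct v_3 is False.
Both cases fail — unsatisfiable.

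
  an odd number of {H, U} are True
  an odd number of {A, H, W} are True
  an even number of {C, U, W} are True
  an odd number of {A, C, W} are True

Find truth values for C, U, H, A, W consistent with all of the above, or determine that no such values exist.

C: False; U: True; H: False; A: False; W: True

{H, U}: 1 true → odd ✓
{A, H, W}: 1 true → odd ✓
{C, U, W}: 2 true → even ✓
{A, C, W}: 1 true → odd ✓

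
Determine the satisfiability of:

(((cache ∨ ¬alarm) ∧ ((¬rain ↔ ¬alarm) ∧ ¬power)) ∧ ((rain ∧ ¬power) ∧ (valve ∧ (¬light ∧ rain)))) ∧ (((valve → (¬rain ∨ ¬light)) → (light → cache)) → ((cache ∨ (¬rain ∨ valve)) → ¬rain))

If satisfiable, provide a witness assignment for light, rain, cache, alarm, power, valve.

No satisfying assignment exists.

Case rain = True: the formula simplifies to (((cache ∨ ¬alarm) ∧ (alarm ∧ ¬power)) ∧ (¬power ∧ (valve ∧ ¬light))) ∧ (((valve → ¬light) → (light → cache)) → ¬((cache ∨ valve))).
  light = True: the conjunct ¬light is False.
  light = False: simplifies to (((cache ∨ ¬alarm) ∧ (alarm ∧ ¬power)) ∧ (¬power ∧ valve)) ∧ ¬((cache ∨ valve)).
    valve = True: the conjunct ¬((cache ∨ valve)) becomes ¬((cache ∨ True)) = False.
    valve = False: the conjunct valve is False.
Case rain = False: the conjunct rain is False.
Both cases fail — unsatisfiable.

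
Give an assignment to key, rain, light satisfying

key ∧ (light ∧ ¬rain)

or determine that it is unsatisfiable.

key = True, rain = False, light = True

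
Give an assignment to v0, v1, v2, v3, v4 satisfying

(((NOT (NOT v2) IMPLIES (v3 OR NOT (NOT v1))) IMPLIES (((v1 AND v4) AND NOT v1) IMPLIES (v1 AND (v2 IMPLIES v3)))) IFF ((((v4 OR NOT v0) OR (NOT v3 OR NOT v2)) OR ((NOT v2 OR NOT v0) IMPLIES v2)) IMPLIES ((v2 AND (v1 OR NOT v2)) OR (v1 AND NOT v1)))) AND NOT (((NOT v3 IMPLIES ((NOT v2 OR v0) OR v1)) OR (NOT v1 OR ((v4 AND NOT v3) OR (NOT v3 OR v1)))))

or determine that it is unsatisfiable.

The conjunct NOT (((NOT v3 IMPLIES ((NOT v2 OR v0) OR v1)) OR (NOT v1 OR ((v4 AND NOT v3) OR (NOT v3 OR v1))))) is unsatisfiable on its own:
  v1 = True: this becomes NOT ((True OR True)) = False.
  v1 = False: this becomes NOT (((NOT v3 IMPLIES (NOT v2 OR v0)) OR True)) = False.
So the whole conjunction is unsatisfiable.

No satisfying assignment exists.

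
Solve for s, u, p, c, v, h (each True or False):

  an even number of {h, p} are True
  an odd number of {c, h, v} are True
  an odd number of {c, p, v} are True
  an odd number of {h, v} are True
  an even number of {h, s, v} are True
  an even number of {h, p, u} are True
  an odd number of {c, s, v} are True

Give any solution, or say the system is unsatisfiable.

s: True, u: False, p: True, c: False, v: False, h: True

{h, p}: 2 true → even ✓
{c, h, v}: 1 true → odd ✓
{c, p, v}: 1 true → odd ✓
{h, v}: 1 true → odd ✓
{h, s, v}: 2 true → even ✓
{h, p, u}: 2 true → even ✓
{c, s, v}: 1 true → odd ✓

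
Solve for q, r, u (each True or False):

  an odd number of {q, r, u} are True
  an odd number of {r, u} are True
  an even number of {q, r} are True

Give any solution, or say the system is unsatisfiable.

q=F; r=F; u=T

{q, r, u}: 1 true → odd ✓
{r, u}: 1 true → odd ✓
{q, r}: 0 true → even ✓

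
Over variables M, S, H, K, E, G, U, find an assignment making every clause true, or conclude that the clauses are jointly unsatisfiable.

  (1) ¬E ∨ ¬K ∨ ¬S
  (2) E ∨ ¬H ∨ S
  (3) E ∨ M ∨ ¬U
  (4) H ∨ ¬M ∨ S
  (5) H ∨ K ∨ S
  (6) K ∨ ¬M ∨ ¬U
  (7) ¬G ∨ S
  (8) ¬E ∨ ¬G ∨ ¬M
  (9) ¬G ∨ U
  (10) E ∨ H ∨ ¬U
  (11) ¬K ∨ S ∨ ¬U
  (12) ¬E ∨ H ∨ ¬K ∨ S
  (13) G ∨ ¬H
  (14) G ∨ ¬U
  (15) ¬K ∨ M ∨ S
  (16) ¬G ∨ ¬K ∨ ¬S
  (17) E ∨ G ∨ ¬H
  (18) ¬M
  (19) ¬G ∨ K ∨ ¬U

Unit clause (¬M) forces M = False.
Try S = False:
  (¬G ∨ S) forces G = False.
  (G ∨ ¬H) forces H = False.
  (H ∨ K ∨ S) forces K = True.
  clause (¬K ∨ M ∨ S) is falsified — backtrack.
So S = True.
Set H = False.
Set K = True.
  then (¬E ∨ ¬K ∨ ¬S) forces E = False.
  then (E ∨ M ∨ ¬U) forces U = False.
  then (¬G ∨ U) forces G = False.
All clauses satisfied.

M = False, S = True, H = False, K = True, E = False, G = False, U = False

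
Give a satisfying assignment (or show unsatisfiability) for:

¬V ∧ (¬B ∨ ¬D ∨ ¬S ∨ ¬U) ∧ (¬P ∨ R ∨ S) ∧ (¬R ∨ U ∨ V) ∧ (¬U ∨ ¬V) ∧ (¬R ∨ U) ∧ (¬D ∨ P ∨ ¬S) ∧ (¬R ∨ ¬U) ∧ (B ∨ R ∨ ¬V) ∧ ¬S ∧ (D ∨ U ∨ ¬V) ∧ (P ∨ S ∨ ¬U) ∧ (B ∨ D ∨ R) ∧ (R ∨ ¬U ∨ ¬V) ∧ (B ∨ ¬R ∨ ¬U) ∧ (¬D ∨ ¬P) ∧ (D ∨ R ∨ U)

B = False, D = True, R = False, U = False, S = False, V = False, P = False

Unit clause (¬V) forces V = False.
Unit clause (¬S) forces S = False.
Set B = False.
Try D = False:
  (B ∨ D ∨ R) forces R = True.
  (¬R ∨ U ∨ V) forces U = True.
  clause (¬R ∨ ¬U) is falsified — backtrack.
So D = True.
  then (¬D ∨ ¬P) forces P = False.
  then (P ∨ S ∨ ¬U) forces U = False.
  then (¬R ∨ U ∨ V) forces R = False.
All clauses satisfied.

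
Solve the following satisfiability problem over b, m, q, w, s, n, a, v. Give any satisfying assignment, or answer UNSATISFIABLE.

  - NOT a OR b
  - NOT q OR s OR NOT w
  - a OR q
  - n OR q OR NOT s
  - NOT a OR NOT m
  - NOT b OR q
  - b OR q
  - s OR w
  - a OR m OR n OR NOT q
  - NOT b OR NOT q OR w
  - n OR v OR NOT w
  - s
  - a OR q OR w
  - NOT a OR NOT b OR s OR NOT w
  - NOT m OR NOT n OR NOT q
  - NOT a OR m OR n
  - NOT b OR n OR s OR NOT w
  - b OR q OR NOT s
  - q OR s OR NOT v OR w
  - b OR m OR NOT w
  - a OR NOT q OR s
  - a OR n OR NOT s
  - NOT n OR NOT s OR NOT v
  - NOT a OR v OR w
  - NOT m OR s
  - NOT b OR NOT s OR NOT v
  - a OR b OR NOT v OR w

b=T, m=F, q=T, w=T, s=T, n=T, a=T, v=F

Unit clause (s) forces s = True.
Set b = True.
  then (NOT b OR q) forces q = True.
  then (NOT b OR NOT q OR w) forces w = True.
  then (NOT b OR NOT s OR NOT v) forces v = False.
  then (n OR v OR NOT w) forces n = True.
  then (NOT m OR NOT n OR NOT q) forces m = False.
Set a = True.
All clauses satisfied.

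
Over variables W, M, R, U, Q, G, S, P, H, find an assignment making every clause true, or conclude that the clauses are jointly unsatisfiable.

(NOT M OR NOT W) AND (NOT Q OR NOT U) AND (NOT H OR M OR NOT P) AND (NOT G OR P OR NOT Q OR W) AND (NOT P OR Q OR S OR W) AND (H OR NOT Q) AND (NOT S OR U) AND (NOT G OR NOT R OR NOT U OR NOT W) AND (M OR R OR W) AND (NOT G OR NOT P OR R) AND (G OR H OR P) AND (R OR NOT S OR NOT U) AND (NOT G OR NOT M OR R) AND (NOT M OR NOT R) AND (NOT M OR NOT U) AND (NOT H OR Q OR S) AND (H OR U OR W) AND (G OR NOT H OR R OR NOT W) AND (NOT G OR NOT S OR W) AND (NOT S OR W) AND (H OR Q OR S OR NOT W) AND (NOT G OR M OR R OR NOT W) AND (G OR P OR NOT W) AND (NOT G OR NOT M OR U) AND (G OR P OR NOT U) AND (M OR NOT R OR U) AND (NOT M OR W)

W: False, M: False, R: True, U: True, Q: False, G: True, S: False, P: False, H: False

Set W = False.
  then (NOT S OR W) forces S = False.
  then (NOT M OR W) forces M = False.
  then (M OR R OR W) forces R = True.
  then (M OR NOT R OR U) forces U = True.
  then (NOT Q OR NOT U) forces Q = False.
  then (NOT P OR Q OR S OR W) forces P = False.
  then (NOT H OR Q OR S) forces H = False.
  then (G OR P OR NOT U) forces G = True.
All clauses satisfied.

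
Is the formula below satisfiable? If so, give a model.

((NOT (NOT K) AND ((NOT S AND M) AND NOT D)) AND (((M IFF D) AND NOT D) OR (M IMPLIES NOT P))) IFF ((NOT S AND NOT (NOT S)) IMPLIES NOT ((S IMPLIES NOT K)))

K: True, S: False, D: False, P: False, M: True

  ((NOT (NOT K) AND ((NOT S AND M) AND NOT D)) AND (((M IFF D) AND NOT D) OR (M IMPLIES NOT P))) IFF ((NOT S AND NOT (NOT S)) IMPLIES NOT ((S IMPLIES NOT K))) = True
    (NOT (NOT K) AND ((NOT S AND M) AND NOT D)) AND (((M IFF D) AND NOT D) OR (M IMPLIES NOT P)) = True
      NOT (NOT K) AND ((NOT S AND M) AND NOT D) = True
        NOT (NOT K) = True
          NOT K = False
        (NOT S AND M) AND NOT D = True
          NOT S AND M = True
            NOT S = True
          NOT D = True
      ((M IFF D) AND NOT D) OR (M IMPLIES NOT P) = True
        (M IFF D) AND NOT D = False
          M IFF D = False
          NOT D = True
        M IMPLIES NOT P = True
          NOT P = True
    (NOT S AND NOT (NOT S)) IMPLIES NOT ((S IMPLIES NOT K)) = True
      NOT S AND NOT (NOT S) = False
        NOT S = True
        NOT (NOT S) = False
          NOT S = True
      NOT ((S IMPLIES NOT K)) = False
        S IMPLIES NOT K = True
          NOT K = False
The formula evaluates to True.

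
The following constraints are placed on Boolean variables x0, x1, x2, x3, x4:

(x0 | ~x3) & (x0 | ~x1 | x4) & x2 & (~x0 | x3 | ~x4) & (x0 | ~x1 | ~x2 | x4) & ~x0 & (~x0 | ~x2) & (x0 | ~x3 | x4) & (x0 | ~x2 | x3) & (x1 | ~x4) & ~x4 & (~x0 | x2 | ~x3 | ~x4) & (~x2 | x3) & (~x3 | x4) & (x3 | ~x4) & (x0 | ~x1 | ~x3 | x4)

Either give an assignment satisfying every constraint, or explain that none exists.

The formula is unsatisfiable.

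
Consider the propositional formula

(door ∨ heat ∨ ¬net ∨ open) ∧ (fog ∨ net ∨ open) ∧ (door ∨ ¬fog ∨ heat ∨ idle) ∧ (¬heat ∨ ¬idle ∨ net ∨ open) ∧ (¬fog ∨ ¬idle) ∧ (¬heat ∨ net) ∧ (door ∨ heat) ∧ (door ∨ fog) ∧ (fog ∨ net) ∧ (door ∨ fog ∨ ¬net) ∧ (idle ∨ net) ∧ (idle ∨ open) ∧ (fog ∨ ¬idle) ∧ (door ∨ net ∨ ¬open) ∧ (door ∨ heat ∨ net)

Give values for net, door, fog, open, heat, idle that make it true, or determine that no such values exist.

net = True; door = True; fog = True; open = True; heat = False; idle = False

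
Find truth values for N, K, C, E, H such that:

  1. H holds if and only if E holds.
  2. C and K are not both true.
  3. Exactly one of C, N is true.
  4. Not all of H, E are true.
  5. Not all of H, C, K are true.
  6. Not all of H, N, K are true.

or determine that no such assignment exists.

N = False; K = False; C = True; E = False; H = False

  (1) H=F, E=F — same ✓
  (2) C=T, K=F — not both ✓
  (3) {C, N}: 1 true — exactly one ✓
  (4) {H, E}: 0/2 true — not all ✓
  (5) {H, C, K}: 1/3 true — not all ✓
  (6) {H, N, K}: 0/3 true — not all ✓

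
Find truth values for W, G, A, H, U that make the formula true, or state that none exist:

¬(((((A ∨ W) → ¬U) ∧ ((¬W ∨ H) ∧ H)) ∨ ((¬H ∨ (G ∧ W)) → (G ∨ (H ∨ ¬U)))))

W: False, G: False, A: False, H: False, U: True

  ¬(((((A ∨ W) → ¬U) ∧ ((¬W ∨ H) ∧ H)) ∨ ((¬H ∨ (G ∧ W)) → (G ∨ (H ∨ ¬U))))) = True
    (((A ∨ W) → ¬U) ∧ ((¬W ∨ H) ∧ H)) ∨ ((¬H ∨ (G ∧ W)) → (G ∨ (H ∨ ¬U))) = False
      ((A ∨ W) → ¬U) ∧ ((¬W ∨ H) ∧ H) = False
        (A ∨ W) → ¬U = True
          A ∨ W = False
          ¬U = False
        (¬W ∨ H) ∧ H = False
          ¬W ∨ H = True
            ¬W = True
      (¬H ∨ (G ∧ W)) → (G ∨ (H ∨ ¬U)) = False
        ¬H ∨ (G ∧ W) = True
          ¬H = True
          G ∧ W = False
        G ∨ (H ∨ ¬U) = False
          H ∨ ¬U = False
            ¬U = False
The formula evaluates to True.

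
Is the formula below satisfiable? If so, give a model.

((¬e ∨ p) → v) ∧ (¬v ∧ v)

Case v = True: the conjunct ¬v is False.
Case v = False: the conjunct v is False.
Both cases fail — unsatisfiable.

The formula is unsatisfiable.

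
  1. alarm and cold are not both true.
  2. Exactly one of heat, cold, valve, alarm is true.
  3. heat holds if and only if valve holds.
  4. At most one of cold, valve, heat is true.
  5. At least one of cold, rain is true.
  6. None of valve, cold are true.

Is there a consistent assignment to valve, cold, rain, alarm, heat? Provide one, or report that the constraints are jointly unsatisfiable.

valve = False; cold = False; rain = True; alarm = True; heat = False

  (1) alarm=T, cold=F — not both ✓
  (2) {heat, cold, valve, alarm}: 1 true — exactly one ✓
  (3) heat=F, valve=F — same ✓
  (4) {cold, valve, heat}: 0 true — at most one ✓
  (5) {cold, rain}: 1 true — at least one ✓
  (6) {valve, cold}: 0 true — none ✓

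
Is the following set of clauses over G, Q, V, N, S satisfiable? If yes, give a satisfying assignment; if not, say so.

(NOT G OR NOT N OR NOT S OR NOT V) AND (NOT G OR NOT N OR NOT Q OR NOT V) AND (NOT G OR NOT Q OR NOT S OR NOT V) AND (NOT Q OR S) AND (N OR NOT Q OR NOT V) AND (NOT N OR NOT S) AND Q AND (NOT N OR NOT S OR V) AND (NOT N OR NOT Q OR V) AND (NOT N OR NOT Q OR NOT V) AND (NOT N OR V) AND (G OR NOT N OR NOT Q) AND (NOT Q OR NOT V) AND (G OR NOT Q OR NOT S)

G: True; Q: True; V: False; N: False; S: True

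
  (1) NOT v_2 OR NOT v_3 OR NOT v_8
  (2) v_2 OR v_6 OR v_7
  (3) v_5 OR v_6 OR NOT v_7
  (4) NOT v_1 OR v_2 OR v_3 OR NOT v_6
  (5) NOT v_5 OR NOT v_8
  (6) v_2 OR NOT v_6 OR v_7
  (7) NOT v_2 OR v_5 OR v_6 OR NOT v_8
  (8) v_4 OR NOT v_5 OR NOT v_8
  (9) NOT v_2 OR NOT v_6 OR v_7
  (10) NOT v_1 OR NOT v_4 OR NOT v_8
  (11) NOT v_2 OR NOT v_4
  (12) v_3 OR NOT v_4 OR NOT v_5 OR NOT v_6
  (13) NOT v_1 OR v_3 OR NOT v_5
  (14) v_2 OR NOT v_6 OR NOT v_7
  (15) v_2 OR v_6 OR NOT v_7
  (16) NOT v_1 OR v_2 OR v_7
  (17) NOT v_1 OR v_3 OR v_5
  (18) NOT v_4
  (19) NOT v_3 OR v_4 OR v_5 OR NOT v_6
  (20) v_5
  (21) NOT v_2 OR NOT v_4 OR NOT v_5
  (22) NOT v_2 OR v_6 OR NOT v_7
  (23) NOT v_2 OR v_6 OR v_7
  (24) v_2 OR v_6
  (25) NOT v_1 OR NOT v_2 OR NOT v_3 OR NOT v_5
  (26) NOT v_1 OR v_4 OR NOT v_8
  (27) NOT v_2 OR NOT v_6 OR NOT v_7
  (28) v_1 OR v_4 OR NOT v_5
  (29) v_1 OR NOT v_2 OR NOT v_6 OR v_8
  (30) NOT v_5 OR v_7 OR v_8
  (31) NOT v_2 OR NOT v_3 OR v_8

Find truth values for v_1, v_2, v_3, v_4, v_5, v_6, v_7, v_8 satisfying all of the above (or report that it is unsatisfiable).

The formula is unsatisfiable.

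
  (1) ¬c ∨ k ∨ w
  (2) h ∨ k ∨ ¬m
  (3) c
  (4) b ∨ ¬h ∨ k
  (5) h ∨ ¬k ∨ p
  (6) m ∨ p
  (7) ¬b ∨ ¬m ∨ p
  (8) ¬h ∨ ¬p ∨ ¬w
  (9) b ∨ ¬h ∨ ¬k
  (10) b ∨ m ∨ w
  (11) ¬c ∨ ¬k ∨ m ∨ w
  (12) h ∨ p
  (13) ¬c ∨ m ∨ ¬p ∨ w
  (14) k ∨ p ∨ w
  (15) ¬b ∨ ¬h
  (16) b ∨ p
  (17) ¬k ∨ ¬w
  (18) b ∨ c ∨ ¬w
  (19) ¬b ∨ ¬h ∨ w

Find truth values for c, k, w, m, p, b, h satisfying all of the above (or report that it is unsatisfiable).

c = True, k = True, w = False, m = True, p = True, b = False, h = False

Unit clause (c) forces c = True.
Set k = True.
  then (¬k ∨ ¬w) forces w = False.
  then (¬c ∨ ¬k ∨ m ∨ w) forces m = True.
Try p = False:
  (h ∨ ¬k ∨ p) forces h = True.
  (¬b ∨ ¬m ∨ p) forces b = False.
  clause (b ∨ ¬h ∨ ¬k) is falsified — backtrack.
So p = True.
Set b = False.
  then (b ∨ ¬h ∨ ¬k) forces h = False.
All clauses satisfied.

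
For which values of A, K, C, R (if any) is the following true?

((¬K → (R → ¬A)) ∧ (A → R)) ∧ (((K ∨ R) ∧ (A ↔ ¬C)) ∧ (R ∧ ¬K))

A = False, K = False, C = True, R = True

  (¬K → (R → ¬A)) ∧ (A → R) = True
    ¬K → (R → ¬A) = True
      ¬K = True
      R → ¬A = True
        ¬A = True
    A → R = True
  ((K ∨ R) ∧ (A ↔ ¬C)) ∧ (R ∧ ¬K) = True
    (K ∨ R) ∧ (A ↔ ¬C) = True
      K ∨ R = True
      A ↔ ¬C = True
        ¬C = False
    R ∧ ¬K = True
      ¬K = True
Both conjuncts True, so the formula holds.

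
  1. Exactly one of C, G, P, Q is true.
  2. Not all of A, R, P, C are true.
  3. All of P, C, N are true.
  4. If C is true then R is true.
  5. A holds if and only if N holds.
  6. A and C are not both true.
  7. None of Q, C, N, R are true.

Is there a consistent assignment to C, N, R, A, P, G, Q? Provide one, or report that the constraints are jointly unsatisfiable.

Unsatisfiable — no assignment works.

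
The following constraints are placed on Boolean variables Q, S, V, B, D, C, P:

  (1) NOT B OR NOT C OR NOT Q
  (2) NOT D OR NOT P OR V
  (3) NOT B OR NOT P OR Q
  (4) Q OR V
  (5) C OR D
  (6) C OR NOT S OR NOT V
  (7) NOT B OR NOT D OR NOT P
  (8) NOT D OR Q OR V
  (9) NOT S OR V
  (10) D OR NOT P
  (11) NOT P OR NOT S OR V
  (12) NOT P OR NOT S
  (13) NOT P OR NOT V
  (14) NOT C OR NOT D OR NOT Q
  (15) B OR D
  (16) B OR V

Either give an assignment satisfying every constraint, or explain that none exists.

Set Q = False.
  then (Q OR V) forces V = True.
  then (NOT P OR NOT V) forces P = False.
Set S = True.
  then (C OR NOT S OR NOT V) forces C = True.
Set B = False.
  then (B OR D) forces D = True.
All clauses satisfied.

Q = False, S = True, V = True, B = False, D = True, C = True, P = False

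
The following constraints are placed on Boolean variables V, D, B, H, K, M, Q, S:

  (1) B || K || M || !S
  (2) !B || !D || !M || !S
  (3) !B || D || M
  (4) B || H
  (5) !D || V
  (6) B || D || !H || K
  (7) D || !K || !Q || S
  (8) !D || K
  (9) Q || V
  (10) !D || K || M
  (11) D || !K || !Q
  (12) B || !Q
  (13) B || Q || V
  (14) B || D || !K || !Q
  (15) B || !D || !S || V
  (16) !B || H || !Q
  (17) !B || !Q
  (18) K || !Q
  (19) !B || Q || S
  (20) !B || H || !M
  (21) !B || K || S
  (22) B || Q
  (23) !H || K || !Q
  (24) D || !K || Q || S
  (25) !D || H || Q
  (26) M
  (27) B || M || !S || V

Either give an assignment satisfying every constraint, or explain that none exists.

Unit clause (M) forces M = True.
Set V = True.
Set D = False.
Try B = False:
  (B || H) forces H = True.
  (B || D || !H || K) forces K = True.
  (D || !K || !Q) forces Q = False.
  clause (B || Q) is falsified — backtrack.
So B = True.
  then (!B || !Q) forces Q = False.
  then (!B || Q || S) forces S = True.
  then (!B || H || !M) forces H = True.
Set K = True.
All clauses satisfied.

V = True, D = False, B = True, H = True, K = True, M = True, Q = False, S = True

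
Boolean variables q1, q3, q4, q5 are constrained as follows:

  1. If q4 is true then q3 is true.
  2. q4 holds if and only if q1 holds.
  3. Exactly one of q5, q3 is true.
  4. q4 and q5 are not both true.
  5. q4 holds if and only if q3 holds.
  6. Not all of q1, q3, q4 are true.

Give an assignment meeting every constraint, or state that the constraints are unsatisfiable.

q1=F; q3=F; q4=F; q5=T

  (1) q4=F ⇒ q3: vacuous ✓
  (2) q4=F, q1=F — same ✓
  (3) {q5, q3}: 1 true — exactly one ✓
  (4) q4=F, q5=T — not both ✓
  (5) q4=F, q3=F — same ✓
  (6) {q1, q3, q4}: 0/3 true — not all ✓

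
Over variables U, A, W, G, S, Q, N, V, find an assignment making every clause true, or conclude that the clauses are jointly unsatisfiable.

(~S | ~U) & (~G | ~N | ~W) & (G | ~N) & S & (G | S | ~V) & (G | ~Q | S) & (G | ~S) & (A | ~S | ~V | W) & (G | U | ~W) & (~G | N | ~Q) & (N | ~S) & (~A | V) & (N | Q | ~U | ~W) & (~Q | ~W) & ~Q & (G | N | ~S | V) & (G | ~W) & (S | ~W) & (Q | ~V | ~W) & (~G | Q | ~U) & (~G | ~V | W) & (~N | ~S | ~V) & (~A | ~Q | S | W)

U = False; A = False; W = False; G = True; S = True; Q = False; N = True; V = False

Unit clause (S) forces S = True.
In (G | ~S) only G is left, so G = True.
In (N | ~S) only N is left, so N = True.
Unit clause (~Q) forces Q = False.
In (~G | Q | ~U) only ~U is left, so U = False.
In (~N | ~S | ~V) only ~V is left, so V = False.
In (~G | ~N | ~W) only ~W is left, so W = False.
In (~A | V) only ~A is left, so A = False.
All clauses satisfied.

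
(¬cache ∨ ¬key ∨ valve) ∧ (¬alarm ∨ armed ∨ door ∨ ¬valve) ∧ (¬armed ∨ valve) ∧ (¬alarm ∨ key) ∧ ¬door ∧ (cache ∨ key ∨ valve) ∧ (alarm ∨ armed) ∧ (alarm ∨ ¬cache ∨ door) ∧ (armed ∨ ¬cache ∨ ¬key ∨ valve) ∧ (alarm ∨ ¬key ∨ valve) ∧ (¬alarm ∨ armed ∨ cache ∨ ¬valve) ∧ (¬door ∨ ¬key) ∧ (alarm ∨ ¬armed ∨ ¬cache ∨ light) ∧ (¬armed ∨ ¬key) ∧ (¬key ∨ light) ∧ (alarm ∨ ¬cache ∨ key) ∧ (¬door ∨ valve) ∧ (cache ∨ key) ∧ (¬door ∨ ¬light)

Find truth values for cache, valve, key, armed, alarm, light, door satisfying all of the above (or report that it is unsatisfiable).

cache = False, valve = False, key = True, armed = False, alarm = True, light = True, door = False

Unit clause (¬door) forces door = False.
Try cache = True:
  (alarm ∨ ¬cache ∨ door) forces alarm = True.
  (¬alarm ∨ key) forces key = True.
  (¬cache ∨ ¬key ∨ valve) forces valve = True.
  (¬alarm ∨ armed ∨ door ∨ ¬valve) forces armed = True.
  clause (¬armed ∨ ¬key) is falsified — backtrack.
So cache = False.
  then (cache ∨ key) forces key = True.
  then (¬armed ∨ ¬key) forces armed = False.
  then (¬key ∨ light) forces light = True.
  then (alarm ∨ armed) forces alarm = True.
  then (¬alarm ∨ armed ∨ cache ∨ ¬valve) forces valve = False.
All clauses satisfied.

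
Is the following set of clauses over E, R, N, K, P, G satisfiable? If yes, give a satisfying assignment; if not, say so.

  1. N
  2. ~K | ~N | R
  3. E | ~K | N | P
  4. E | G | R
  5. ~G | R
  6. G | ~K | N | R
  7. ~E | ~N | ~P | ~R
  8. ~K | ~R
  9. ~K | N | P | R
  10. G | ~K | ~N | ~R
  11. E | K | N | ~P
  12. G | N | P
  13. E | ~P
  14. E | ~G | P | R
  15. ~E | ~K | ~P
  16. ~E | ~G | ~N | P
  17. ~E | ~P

Unit clause (N) forces N = True.
Set E = True.
  then (~E | ~P) forces P = False.
  then (~E | ~G | ~N | P) forces G = False.
Set R = True.
  then (~K | ~R) forces K = False.
All clauses satisfied.

E=T, R=T, N=T, K=F, P=F, G=F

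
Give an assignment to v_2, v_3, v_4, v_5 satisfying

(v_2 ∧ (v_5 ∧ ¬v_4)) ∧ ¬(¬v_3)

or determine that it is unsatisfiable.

v_2 = True, v_3 = True, v_4 = False, v_5 = True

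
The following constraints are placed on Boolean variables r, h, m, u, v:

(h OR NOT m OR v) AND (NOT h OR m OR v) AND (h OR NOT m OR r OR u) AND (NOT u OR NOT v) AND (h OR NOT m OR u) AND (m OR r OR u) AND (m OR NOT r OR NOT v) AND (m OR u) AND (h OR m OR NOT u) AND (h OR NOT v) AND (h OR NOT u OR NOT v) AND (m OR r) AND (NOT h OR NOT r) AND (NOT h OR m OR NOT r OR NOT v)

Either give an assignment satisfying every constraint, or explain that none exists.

r = False, h = True, m = True, u = False, v = True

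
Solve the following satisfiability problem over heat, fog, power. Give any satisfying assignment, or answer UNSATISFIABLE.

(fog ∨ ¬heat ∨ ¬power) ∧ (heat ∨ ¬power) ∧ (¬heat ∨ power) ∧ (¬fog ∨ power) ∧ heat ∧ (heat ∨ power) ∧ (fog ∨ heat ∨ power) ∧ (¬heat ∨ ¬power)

Unsatisfiable — no assignment works.

Case heat = True:
  (¬heat ∨ power) forces power = True.
  Clause (¬heat ∨ ¬power) is falsified — contradiction.
Case heat = False:
  Clause (heat) is falsified — contradiction.
Both cases fail, so the formula is unsatisfiable.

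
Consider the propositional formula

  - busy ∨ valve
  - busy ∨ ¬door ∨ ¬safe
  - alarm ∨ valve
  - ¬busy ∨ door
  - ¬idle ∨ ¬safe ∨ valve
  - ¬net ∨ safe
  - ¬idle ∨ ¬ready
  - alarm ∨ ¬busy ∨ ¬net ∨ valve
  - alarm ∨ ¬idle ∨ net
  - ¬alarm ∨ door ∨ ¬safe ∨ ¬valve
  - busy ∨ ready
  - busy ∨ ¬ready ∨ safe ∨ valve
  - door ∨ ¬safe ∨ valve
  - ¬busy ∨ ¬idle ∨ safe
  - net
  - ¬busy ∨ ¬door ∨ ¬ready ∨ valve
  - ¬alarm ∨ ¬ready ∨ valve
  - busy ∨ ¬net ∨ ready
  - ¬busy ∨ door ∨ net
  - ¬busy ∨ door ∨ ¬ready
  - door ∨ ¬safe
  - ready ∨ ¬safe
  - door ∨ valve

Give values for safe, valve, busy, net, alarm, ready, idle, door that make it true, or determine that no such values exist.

Unit clause (net) forces net = True.
In (¬net ∨ safe) only safe is left, so safe = True.
In (door ∨ ¬safe) only door is left, so door = True.
In (ready ∨ ¬safe) only ready is left, so ready = True.
In (busy ∨ ¬door ∨ ¬safe) only busy is left, so busy = True.
In (¬idle ∨ ¬ready) only ¬idle is left, so idle = False.
In (¬busy ∨ ¬door ∨ ¬ready ∨ valve) only valve is left, so valve = True.
Set alarm = True.
All clauses satisfied.

safe = True; valve = True; busy = True; net = True; alarm = True; ready = True; idle = False; door = True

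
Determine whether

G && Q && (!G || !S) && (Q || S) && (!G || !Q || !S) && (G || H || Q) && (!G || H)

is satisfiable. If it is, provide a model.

G=T, H=T, S=F, Q=T

Unit clause (G) forces G = True.
Unit clause (Q) forces Q = True.
In (!G || !S) only !S is left, so S = False.
In (!G || H) only H is left, so H = True.
All clauses satisfied.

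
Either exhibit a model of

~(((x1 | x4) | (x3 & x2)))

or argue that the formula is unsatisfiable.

x1: False; x2: False; x3: False; x4: False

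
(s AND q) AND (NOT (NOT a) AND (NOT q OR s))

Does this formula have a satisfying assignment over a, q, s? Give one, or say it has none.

a = True; q = True; s = True

  s AND q = True
  NOT (NOT a) AND (NOT q OR s) = True
    NOT (NOT a) = True
      NOT a = False
    NOT q OR s = True
      NOT q = False
Both conjuncts True, so the formula holds.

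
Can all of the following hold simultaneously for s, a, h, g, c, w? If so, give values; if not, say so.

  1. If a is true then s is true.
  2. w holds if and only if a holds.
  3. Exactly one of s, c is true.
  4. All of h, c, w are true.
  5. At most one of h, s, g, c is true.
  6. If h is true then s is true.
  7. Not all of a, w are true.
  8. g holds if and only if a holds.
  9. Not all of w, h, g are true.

Case h = True:
  (4) forces c = True.
  Constraint (5) is violated (h=T, c=T) — contradiction.
Case h = False:
  Constraint (4) is violated (h=F) — contradiction.
Both cases fail — unsatisfiable.

No satisfying assignment exists.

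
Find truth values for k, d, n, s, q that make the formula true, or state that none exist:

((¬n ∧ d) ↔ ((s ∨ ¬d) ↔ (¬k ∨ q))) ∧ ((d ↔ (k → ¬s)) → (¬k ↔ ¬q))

k = True, d = True, n = True, s = False, q = True

  (¬n ∧ d) ↔ ((s ∨ ¬d) ↔ (¬k ∨ q)) = True
    ¬n ∧ d = False
      ¬n = False
    (s ∨ ¬d) ↔ (¬k ∨ q) = False
      s ∨ ¬d = False
        ¬d = False
      ¬k ∨ q = True
        ¬k = False
  (d ↔ (k → ¬s)) → (¬k ↔ ¬q) = True
    d ↔ (k → ¬s) = True
      k → ¬s = True
        ¬s = True
    ¬k ↔ ¬q = True
      ¬k = False
      ¬q = False
Both conjuncts True, so the formula holds.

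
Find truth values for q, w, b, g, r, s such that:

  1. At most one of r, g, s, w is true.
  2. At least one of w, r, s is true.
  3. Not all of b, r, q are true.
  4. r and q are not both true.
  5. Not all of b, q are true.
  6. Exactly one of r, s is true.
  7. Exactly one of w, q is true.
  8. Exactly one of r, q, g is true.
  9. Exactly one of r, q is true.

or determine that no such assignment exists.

q: True; w: False; b: False; g: False; r: False; s: True

  (1) {r, g, s, w}: 1 true — at most one ✓
  (2) {w, r, s}: 1 true — at least one ✓
  (3) {b, r, q}: 1/3 true — not all ✓
  (4) r=F, q=T — not both ✓
  (5) {b, q}: 1/2 true — not all ✓
  (6) {r, s}: 1 true — exactly one ✓
  (7) {w, q}: 1 true — exactly one ✓
  (8) {r, q, g}: 1 true — exactly one ✓
  (9) {r, q}: 1 true — exactly one ✓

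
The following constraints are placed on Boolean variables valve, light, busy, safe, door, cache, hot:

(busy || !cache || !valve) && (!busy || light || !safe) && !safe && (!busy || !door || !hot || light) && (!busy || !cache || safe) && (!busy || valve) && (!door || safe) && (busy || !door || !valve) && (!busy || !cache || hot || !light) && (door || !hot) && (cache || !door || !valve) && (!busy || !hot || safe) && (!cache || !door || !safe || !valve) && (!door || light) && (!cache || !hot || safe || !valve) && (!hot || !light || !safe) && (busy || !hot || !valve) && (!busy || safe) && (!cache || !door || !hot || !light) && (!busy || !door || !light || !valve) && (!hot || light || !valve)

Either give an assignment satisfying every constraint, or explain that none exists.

valve = False; light = True; busy = False; safe = False; door = False; cache = False; hot = False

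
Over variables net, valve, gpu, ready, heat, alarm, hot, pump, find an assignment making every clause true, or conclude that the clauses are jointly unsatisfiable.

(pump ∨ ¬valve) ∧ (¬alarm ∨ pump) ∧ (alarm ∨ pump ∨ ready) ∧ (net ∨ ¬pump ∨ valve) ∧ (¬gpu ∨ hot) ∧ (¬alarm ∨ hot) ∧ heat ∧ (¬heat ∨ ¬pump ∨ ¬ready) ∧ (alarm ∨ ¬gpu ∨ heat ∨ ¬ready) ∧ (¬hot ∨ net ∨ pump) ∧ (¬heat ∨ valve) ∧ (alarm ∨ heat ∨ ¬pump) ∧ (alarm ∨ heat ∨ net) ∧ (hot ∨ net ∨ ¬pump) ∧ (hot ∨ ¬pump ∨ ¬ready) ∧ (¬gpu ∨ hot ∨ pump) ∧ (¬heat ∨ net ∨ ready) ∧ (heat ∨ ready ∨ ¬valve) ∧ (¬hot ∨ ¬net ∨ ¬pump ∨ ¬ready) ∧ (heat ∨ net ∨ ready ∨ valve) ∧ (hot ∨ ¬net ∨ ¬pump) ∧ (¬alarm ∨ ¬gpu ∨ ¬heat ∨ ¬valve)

net=T, valve=T, gpu=F, ready=F, heat=T, alarm=T, hot=T, pump=T

Unit clause (heat) forces heat = True.
In (¬heat ∨ valve) only valve is left, so valve = True.
In (pump ∨ ¬valve) only pump is left, so pump = True.
In (¬heat ∨ ¬pump ∨ ¬ready) only ¬ready is left, so ready = False.
In (¬heat ∨ net ∨ ready) only net is left, so net = True.
In (hot ∨ ¬net ∨ ¬pump) only hot is left, so hot = True.
Set gpu = False.
Set alarm = True.
All clauses satisfied.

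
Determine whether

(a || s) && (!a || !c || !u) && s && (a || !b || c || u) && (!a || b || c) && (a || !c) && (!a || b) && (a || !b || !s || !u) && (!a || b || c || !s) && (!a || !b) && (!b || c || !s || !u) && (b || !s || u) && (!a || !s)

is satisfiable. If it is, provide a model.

Unit clause (s) forces s = True.
In (!a || !s) only !a is left, so a = False.
In (a || !c) only !c is left, so c = False.
Try b = True:
  (a || !b || c || u) forces u = True.
  clause (a || !b || !s || !u) is falsified — backtrack.
So b = False.
  then (b || !s || u) forces u = True.
All clauses satisfied.

b=F, u=T, s=T, a=F, c=F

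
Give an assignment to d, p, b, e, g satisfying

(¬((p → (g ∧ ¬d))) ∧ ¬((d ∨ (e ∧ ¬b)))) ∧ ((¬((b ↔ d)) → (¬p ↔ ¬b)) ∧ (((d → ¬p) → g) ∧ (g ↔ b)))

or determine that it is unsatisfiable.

UNSATISFIABLE

Case d = True: the conjunct ¬((d ∨ (e ∧ ¬b))) becomes ¬((True ∨ (e ∧ ¬b))) = False.
Case d = False: the formula simplifies to (¬((p → g)) ∧ ¬((e ∧ ¬b))) ∧ ((¬(¬b) → (¬p ↔ ¬b)) ∧ (g ∧ (g ↔ b))).
  g = True: the conjunct ¬((p → g)) becomes ¬((p → True)) = False.
  g = False: the conjunct g is False.
Both cases fail — unsatisfiable.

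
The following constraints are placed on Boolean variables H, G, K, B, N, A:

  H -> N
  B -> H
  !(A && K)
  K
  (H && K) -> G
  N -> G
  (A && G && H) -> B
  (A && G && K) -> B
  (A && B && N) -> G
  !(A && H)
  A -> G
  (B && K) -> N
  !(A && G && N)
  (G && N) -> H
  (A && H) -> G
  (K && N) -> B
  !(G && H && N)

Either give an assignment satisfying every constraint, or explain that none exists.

Unit clause (K) forces K = True.
In (!A || !K) only !A is left, so A = False.
Try H = True:
  (!H || N) forces N = True.
  (!G || !H || !N) forces G = False.
  clause (G || !N) is falsified — backtrack.
So H = False.
  then (!B || H) forces B = False.
  then (B || !K || !N) forces N = False.
Set G = True.
All clauses satisfied.

H = False, G = True, K = True, B = False, N = False, A = False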